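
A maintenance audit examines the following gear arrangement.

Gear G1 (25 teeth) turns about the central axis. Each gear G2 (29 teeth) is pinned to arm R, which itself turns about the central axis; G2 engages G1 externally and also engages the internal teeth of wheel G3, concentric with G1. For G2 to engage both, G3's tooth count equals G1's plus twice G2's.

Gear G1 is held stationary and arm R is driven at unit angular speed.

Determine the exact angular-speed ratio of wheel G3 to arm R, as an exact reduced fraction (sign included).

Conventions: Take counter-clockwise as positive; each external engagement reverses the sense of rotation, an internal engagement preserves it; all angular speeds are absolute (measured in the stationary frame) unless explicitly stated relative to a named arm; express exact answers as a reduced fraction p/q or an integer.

planetary set (25T centre, 29T on arm, 83T internal) — Willis relation
ring teeth: 25 + 2·29 = 83
25(ω_sun−ω_arm) = −83(ω_ring−ω_arm),  ω_sun = 0, ω_arm = 1
ω_ring = 1 − (25/83)(0−1) = 108/83
ω_out/ω_in = 108/83

108/83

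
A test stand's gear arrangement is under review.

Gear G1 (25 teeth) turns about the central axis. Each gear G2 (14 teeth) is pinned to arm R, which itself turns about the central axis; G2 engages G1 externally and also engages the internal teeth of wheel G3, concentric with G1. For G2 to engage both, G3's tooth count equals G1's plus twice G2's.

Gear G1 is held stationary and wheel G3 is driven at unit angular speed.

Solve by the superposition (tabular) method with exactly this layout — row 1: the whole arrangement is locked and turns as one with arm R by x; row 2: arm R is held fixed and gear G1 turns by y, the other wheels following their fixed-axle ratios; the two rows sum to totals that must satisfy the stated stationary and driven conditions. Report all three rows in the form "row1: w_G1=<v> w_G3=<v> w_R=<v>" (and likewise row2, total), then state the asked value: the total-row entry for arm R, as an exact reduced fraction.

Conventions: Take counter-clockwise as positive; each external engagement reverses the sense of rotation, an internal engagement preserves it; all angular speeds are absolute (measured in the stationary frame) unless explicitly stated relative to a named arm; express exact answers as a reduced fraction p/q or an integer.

topology: planetary set — G1 25T / G2 14T / G3 53T, arm = carrier (Willis)
row 1 — lock + rotate with arm: ω_sun = ω_ring = ω_arm = x
row 2 (arm held, sun turns y): ω_ring = −(25/53)·y, ω_arm = 0
boundary: total ω_sun = x + y = 0 and total ω_ring = x − (25/53)·y = 1  ⇒  y = -53/78, x = 53/78
row 2 ring = −(25/53)·(-53/78) = 25/78
totals (row 1 + row 2): sun 53/78 + (-53/78) = 0, ring 53/78 + 25/78 = 1, arm 53/78 + 0 = 53/78
asked cell (total, arm) = 53/78

row1: w_G1=53/78 w_G3=53/78 w_R=53/78
row2: w_G1=-53/78 w_G3=25/78 w_R=0
total: w_G1=0 w_G3=1 w_R=53/78
asked value: 53/78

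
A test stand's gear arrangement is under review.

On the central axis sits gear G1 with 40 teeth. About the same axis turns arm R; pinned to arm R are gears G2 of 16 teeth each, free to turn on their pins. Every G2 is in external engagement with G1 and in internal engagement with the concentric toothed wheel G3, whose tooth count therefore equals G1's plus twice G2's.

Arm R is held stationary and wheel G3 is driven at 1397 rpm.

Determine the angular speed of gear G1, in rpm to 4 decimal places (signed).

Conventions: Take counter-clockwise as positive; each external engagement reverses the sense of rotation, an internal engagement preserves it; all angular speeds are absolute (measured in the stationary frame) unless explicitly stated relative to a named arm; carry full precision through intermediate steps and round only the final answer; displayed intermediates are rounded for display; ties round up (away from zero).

topology: planetary set — G1 40T / G2 16T / G3 72T, arm = carrier (Willis)
normalise by the input: solve with ω_ring = 1, then scale by 1397 rpm
ring teeth: 40 + 2·16 = 72
40(ω_sun−ω_arm) = −72(ω_ring−ω_arm),  ω_arm = 0, ω_ring = 1
ω_sun = 0 − (72/40)(1−0) = -9/5
scale: ω_sun = -9/5 × 1397 rpm = -2514.6000 rpm

-2514.6000 rpm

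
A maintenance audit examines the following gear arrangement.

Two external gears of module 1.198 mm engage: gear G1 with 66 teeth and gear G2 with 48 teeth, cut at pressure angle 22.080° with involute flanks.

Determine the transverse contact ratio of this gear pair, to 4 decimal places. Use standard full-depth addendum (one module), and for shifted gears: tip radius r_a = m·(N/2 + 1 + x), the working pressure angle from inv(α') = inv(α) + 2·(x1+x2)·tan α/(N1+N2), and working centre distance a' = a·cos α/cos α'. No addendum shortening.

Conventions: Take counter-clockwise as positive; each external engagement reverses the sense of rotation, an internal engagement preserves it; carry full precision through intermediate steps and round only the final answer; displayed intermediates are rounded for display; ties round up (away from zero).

class = single-mesh tooth geometry [involute pair 66T × 48T, m = 1.198]
base radii: r_b1 = 36.634573, r_b2 = 26.643325
tip radii: r_a1 = 40.732000, r_a2 = 29.950000
no profile shift: α' = α, a' = a
action lengths: √(r_a1²−r_b1²) = 17.804604, √(r_a2²−r_b2²) = 13.679755
base pitch p_b = π·m·cos α = 3.487603
CR = (17.804604 + 13.679755 − 68.286000·sin 22.08000°)/3.487603 = 1.667505
contact ratio ≈ 1.6675

1.6675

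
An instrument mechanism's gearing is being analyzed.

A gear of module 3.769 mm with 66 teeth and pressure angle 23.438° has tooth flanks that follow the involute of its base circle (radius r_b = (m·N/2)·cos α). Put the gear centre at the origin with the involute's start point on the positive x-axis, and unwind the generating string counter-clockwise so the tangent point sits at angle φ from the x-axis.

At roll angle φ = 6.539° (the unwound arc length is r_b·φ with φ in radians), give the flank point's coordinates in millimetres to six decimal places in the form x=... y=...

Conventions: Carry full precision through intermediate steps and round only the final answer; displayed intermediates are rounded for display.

x=114.855535 y=0.056470

recognized (one wheel, involute flank): single-mesh tooth geometry, m = 3.769, N = 66
pitch radius r_p = m·N/2 = 3.769·66/2 = 124.377000
base radius r_b = r_p·cos α = 124.377000·cos 23.438° = 114.114781
roll angle φ = 6.539° = 0.11412708 rad
x = r_b·(cos φ + φ·sin φ) = 114.855535
y = r_b·(sin φ − φ·cos φ) = 0.056470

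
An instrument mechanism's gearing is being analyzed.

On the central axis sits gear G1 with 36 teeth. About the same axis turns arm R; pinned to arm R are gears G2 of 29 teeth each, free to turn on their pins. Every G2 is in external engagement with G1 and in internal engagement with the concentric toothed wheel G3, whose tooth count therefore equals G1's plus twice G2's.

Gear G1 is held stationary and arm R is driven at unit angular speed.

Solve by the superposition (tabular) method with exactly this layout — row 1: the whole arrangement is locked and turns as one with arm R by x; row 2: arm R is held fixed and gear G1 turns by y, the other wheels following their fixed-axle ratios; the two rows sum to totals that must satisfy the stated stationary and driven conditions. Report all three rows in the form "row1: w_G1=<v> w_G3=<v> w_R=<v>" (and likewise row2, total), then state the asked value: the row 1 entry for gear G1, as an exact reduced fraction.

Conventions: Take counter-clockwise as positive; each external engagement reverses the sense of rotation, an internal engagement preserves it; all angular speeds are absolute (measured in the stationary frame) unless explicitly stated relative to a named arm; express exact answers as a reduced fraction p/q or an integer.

row1: w_G1=1 w_G3=1 w_R=1
row2: w_G1=-1 w_G3=18/47 w_R=0
total: w_G1=0 w_G3=65/47 w_R=1
asked value: 1

planetary set (36T centre, 29T on arm, 94T internal) — Willis relation
superposition row 1 [locked train]: every member turns x
superposition row 2 [arm held]: sun y, ring −(36/94)·y, arm 0
boundary: total ω_sun = x + y = 0 and total ω_arm = x = 1  ⇒  y = -1, x = 1
row 2 ring = −(36/94)·(-1) = 18/47
totals (row 1 + row 2): sun 1 + (-1) = 0, ring 1 + 18/47 = 65/47, arm 1 + 0 = 1
asked cell (row1, sun) = 1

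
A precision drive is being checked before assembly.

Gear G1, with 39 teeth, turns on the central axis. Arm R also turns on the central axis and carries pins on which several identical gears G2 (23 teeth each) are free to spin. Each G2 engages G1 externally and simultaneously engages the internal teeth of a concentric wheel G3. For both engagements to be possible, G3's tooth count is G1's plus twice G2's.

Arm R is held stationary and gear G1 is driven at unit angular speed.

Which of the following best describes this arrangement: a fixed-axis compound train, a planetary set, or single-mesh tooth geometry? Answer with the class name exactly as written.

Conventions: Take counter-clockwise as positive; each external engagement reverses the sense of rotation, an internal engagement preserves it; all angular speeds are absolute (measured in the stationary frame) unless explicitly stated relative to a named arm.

planetary set

class = planetary set [G3 = 39+2·23 = 85; Willis about the carrier]
classification: planetary set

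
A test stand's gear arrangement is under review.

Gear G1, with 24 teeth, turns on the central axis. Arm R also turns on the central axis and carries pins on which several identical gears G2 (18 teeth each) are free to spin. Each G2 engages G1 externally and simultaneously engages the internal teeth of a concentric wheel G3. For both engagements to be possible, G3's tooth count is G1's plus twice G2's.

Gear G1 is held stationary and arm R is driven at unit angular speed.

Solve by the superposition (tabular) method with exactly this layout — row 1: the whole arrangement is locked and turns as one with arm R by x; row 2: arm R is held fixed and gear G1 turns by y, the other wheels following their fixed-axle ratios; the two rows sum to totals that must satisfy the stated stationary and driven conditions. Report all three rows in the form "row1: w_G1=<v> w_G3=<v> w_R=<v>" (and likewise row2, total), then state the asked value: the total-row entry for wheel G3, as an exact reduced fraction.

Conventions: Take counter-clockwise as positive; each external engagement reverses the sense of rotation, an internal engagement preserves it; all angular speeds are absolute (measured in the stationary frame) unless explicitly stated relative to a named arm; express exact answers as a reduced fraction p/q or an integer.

row1: w_G1=1 w_G3=1 w_R=1
row2: w_G1=-1 w_G3=2/5 w_R=0
total: w_G1=0 w_G3=7/5 w_R=1
asked value: 7/5

class = planetary set [G3 = 24+2·18 = 60; Willis about the carrier]
superposition row 1 [locked train]: every member turns x
superposition row 2 [arm held]: sun y, ring −(24/60)·y, arm 0
boundary: total ω_sun = x + y = 0 and total ω_arm = x = 1  ⇒  y = -1, x = 1
row 2 ring = −(24/60)·(-1) = 2/5
totals (row 1 + row 2): sun 1 + (-1) = 0, ring 1 + 2/5 = 7/5, arm 1 + 0 = 1
asked cell (total, ring) = 7/5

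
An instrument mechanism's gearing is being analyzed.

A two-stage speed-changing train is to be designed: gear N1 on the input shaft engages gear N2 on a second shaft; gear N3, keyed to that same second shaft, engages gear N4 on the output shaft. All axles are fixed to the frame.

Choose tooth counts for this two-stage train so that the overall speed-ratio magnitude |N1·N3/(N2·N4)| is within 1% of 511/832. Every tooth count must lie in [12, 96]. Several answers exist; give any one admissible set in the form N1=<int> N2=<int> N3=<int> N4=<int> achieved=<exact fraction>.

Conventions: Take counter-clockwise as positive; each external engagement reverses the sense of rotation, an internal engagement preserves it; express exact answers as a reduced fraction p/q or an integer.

N1=14 N2=26 N3=73 N4=64 achieved=511/832

design class (target 511/832): fixed-axis compound train
target = 511/832 in lowest terms: an exact hit needs N1·N3 = k·511 and N2·N4 = k·832 for one integer k, every count in [12, 96]; additionally prefer no 1:1 stage (N1 ≠ N2, N3 ≠ N4)
k = 1: no 1:1-free in-range split of k·511 and k·832 into factor pairs; take k = 2
k = 2: N1·N3 = 1022 = 14·73, N2·N4 = 1664 = 26·64
achieved = 14·73/(26·64) = 511/832; |achieved − target| = 0 ≤ 511/83200 ✓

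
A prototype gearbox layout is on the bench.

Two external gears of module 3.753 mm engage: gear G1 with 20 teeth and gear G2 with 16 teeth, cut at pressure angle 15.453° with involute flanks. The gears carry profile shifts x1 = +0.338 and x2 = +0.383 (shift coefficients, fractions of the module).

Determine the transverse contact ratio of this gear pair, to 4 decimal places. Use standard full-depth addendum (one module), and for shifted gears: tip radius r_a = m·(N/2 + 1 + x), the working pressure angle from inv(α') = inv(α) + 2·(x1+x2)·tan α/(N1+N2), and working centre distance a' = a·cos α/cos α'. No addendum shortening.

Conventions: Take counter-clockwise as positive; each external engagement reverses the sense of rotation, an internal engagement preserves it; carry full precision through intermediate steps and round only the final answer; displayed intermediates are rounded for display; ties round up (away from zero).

single-mesh involute tooth geometry (20T engaging 16T at module 3.753)
base radii: r_b1 = 36.173266, r_b2 = 28.938613
tip radii: r_a1 = 42.551514, r_a2 = 35.214399
inv(α') = inv(15.453°) + 2·(+0.338+0.383)·tan α/(20+16) = 0.01780863  ⇒  α' = 21.17865°
a' = a·cos α / cos α' = 67.5540·cos 15.453°/cos 21.17865° = 69.828179
action lengths: √(r_a1²−r_b1²) = 22.408172, √(r_a2²−r_b2²) = 20.065159
base pitch p_b = π·m·cos α = 11.364167
CR = (22.408172 + 20.065159 − 69.828179·sin 21.17865°)/11.364167 = 1.517578
contact ratio ≈ 1.5176

1.5176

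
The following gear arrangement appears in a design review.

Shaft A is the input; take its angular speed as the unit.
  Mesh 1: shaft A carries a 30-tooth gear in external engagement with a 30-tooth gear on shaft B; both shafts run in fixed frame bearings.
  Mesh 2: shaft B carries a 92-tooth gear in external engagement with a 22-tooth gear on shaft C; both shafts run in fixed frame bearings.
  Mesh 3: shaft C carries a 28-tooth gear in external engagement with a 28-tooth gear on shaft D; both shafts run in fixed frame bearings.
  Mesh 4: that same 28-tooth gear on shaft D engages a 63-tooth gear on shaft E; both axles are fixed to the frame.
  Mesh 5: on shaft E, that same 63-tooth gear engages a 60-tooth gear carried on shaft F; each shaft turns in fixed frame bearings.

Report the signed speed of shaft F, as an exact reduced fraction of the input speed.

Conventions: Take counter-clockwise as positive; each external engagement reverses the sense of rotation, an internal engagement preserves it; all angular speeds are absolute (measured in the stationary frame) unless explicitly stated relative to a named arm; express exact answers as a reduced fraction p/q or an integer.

5-mesh fixed-axis compound train (all bearings frame-fixed)
mesh 1 [30T→30T]: |ω|/ω_in = 1×30/30 = 1, sense flips to −
mesh 2 [92T→22T]: |ω|/ω_in = 1×92/22 = 46/11, sense flips to +
mesh 3 [28T→28T]: |ω|/ω_in = (46/11)×28/28 = 46/11, sense flips to −
mesh 4 [28T→63T]: |ω|/ω_in = (46/11)×28/63 = 184/99, sense flips to +
mesh 5 [63T→60T]: |ω|/ω_in = (184/99)×63/60 = 322/165, sense flips to −
signed output speed (× input speed) = -322/165

-322/165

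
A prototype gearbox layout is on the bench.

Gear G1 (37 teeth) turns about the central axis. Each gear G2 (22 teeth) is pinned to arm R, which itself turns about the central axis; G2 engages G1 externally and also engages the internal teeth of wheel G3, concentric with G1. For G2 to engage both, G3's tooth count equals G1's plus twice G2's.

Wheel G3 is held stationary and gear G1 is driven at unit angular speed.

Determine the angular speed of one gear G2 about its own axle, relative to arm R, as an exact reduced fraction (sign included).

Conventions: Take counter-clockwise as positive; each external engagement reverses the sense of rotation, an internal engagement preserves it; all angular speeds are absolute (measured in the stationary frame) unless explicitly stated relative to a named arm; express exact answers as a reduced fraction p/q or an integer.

-2997/2596

planetary set (37T centre, 22T on arm, 81T internal) — Willis relation
ring teeth: 37 + 2·22 = 81
37(ω_sun−ω_arm) = −81(ω_ring−ω_arm),  ω_ring = 0, ω_sun = 1
37(1−ω_arm) = −81(0−ω_arm)  ⇒  118·ω_arm = 37  ⇒  ω_arm = 37/118
sun–planet mesh: 37·(1−37/118) = −22·(ω_p−ω_arm)  ⇒  ω_p−ω_arm = -2997/2596
exact speed ratio = -2997/2596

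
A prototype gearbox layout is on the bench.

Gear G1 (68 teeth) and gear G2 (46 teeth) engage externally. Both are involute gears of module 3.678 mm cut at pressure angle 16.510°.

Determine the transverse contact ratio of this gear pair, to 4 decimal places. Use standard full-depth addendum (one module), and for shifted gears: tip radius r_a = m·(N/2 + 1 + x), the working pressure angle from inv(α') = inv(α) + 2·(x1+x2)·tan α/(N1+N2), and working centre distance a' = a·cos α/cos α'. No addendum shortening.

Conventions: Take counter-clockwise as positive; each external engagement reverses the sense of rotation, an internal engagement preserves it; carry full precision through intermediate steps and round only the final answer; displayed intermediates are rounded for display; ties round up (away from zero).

recognized (one external pair, fixed centres): single-mesh tooth geometry, m = 3.678, N1 = 68, N2 = 46
base radii: r_b1 = 119.896125, r_b2 = 81.106202
tip radii: r_a1 = 128.730000, r_a2 = 88.272000
no profile shift: α' = α, a' = a
action lengths: √(r_a1²−r_b1²) = 46.865042, √(r_a2²−r_b2²) = 34.838628
base pitch p_b = π·m·cos α = 11.078376
CR = (46.865042 + 34.838628 − 209.646000·sin 16.51000°)/11.078376 = 1.997216
contact ratio ≈ 1.9972

1.9972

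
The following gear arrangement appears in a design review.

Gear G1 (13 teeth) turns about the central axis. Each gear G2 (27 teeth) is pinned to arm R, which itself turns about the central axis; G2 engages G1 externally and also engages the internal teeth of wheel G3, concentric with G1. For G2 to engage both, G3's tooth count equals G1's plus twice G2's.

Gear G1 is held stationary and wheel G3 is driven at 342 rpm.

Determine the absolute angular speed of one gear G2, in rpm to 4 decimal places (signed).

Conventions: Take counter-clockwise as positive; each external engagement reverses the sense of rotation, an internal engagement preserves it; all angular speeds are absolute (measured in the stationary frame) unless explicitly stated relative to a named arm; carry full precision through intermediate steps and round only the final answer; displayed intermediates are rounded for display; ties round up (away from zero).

+424.3333 rpm

planetary set (13T centre, 27T on arm, 67T internal) — Willis relation
normalise by the input: solve with ω_ring = 1, then scale by 342 rpm
ring teeth: 13 + 2·27 = 67
13(ω_sun−ω_arm) = −67(ω_ring−ω_arm),  ω_sun = 0, ω_ring = 1
13(0−ω_arm) = −67(1−ω_arm)  ⇒  80·ω_arm = 67  ⇒  ω_arm = 67/80
sun–planet mesh: 13·(0−67/80) = −27·(ω_p−ω_arm)  ⇒  ω_p−ω_arm = 871/2160
ω_p = 67/80 + 871/2160 = 67/54
scale: ω_p = 67/54 × 342 rpm = +424.3333 rpm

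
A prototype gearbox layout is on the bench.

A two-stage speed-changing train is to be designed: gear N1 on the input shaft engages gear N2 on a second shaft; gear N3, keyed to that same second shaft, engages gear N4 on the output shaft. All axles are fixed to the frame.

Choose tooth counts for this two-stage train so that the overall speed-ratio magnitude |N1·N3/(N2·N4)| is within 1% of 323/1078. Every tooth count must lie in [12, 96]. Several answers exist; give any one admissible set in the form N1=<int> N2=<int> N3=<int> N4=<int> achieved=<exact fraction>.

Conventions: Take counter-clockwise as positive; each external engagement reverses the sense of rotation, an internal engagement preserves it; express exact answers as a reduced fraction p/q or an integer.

N1=17 N2=14 N3=19 N4=77 achieved=323/1078

design class (target 323/1078): fixed-axis compound train
target = 323/1078 in lowest terms: an exact hit needs N1·N3 = k·323 and N2·N4 = k·1078 for one integer k, every count in [12, 96]; additionally prefer no 1:1 stage (N1 ≠ N2, N3 ≠ N4)
k = 1: N1·N3 = 323 = 17·19, N2·N4 = 1078 = 14·77
achieved = 17·19/(14·77) = 323/1078; |achieved − target| = 0 ≤ 323/107800 ✓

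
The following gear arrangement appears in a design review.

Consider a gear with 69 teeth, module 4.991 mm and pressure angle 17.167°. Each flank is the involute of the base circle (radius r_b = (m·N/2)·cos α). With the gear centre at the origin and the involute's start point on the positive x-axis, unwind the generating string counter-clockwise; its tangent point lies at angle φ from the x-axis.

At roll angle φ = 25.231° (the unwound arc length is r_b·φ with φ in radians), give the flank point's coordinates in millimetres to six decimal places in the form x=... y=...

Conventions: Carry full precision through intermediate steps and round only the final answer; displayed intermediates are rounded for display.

single-mesh involute tooth geometry (69T wheel at module 4.991)
pitch radius r_p = m·N/2 = 4.991·69/2 = 172.189500
base radius r_b = r_p·cos α = 172.189500·cos 17.167° = 164.518203
roll angle φ = 25.231° = 0.44036402 rad
x = r_b·(cos φ + φ·sin φ) = 179.704876
y = r_b·(sin φ − φ·cos φ) = 4.592856

x=179.704876 y=4.592856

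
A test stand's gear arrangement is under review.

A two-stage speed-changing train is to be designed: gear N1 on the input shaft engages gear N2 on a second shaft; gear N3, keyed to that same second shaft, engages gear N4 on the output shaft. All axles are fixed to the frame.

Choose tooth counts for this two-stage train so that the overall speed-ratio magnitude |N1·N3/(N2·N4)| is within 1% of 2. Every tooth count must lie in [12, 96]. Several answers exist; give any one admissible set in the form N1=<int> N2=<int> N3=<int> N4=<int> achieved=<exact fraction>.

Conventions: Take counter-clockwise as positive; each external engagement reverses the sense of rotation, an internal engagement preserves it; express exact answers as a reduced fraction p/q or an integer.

N1=16 N2=12 N3=18 N4=12 achieved=2

2-stage fixed-axis compound train for ratio 2
target = 2/1 in lowest terms: an exact hit needs N1·N3 = k·2 and N2·N4 = k·1 for one integer k, every count in [12, 96]; additionally prefer no 1:1 stage (N1 ≠ N2, N3 ≠ N4)
k = 1…143: no 1:1-free in-range split of k·2 and k·1 into factor pairs; take k = 144
k = 144: N1·N3 = 288 = 16·18, N2·N4 = 144 = 12·12
achieved = 16·18/(12·12) = 2; |achieved − target| = 0 ≤ 1/50 ✓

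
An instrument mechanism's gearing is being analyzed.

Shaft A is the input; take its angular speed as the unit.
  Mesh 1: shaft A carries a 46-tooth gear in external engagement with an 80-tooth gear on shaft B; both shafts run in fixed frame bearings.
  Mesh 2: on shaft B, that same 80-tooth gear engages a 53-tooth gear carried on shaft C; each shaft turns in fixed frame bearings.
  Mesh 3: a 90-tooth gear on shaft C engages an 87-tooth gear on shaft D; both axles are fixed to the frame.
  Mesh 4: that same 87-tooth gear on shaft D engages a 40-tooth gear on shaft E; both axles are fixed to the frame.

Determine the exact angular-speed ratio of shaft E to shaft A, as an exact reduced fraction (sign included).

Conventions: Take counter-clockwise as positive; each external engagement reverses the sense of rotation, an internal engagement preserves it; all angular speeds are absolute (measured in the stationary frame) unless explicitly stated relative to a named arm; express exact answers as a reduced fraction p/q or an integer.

207/106

class = fixed-axis compound train [4 meshes; 4 ratios multiply, 4 sense flips]
mesh 1 [46T→80T]: running ratio 23/40, sense −
mesh 2 [80T→53T]: running ratio 46/53, sense +
mesh 3 [90T→87T]: running ratio 1380/1537, sense −
mesh 4 [87T→40T]: running ratio 207/106, sense +
ω_out/ω_in = 207/106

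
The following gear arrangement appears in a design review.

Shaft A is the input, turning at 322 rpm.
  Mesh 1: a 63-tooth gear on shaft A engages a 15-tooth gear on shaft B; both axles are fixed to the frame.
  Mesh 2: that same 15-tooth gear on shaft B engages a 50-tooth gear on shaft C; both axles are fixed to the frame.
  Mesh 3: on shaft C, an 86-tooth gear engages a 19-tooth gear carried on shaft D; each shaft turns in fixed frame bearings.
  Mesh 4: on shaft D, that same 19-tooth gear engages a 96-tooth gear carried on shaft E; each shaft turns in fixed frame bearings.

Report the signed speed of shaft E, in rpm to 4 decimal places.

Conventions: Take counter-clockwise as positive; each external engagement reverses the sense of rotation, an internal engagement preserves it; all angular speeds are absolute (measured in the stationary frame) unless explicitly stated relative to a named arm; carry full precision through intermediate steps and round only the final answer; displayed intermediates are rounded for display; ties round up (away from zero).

+363.4575 rpm

topology: fixed-axis compound train — 4 meshes, A→E
mesh 1 [63T→15T]: ω = 322.0000×63/15 = 1352.4000 rpm, sense flips to −
mesh 2 [15T→50T]: ω = 1352.4000×15/50 = 405.7200 rpm, sense flips to +
mesh 3 [86T→19T]: ω = 405.7200×86/19 = 1836.4168 rpm, sense flips to −
mesh 4 [19T→96T]: ω = 1836.4168×19/96 = 363.4575 rpm, sense flips to +
signed output speed = +363.4575 rpm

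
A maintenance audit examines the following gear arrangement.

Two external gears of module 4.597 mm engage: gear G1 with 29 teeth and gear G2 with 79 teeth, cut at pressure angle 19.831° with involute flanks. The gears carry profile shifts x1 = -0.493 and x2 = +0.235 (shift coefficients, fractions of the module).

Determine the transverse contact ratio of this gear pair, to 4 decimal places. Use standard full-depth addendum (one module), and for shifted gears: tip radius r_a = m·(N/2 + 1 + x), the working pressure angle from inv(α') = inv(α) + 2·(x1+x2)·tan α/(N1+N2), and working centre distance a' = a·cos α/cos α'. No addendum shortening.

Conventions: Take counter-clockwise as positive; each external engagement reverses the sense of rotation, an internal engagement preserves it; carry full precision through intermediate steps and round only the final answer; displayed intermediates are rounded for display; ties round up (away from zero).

topology: single-mesh involute geometry — m = 4.597, 29T/79T pair
base radii: r_b1 = 62.703593, r_b2 = 170.813237
tip radii: r_a1 = 68.987179, r_a2 = 187.258795
inv(α') = inv(19.831°) + 2·(-0.493+0.235)·tan α/(29+79) = 0.01279418  ⇒  α' = 19.03816°
a' = a·cos α / cos α' = 248.2380·cos 19.831°/cos 19.03816° = 247.028929
action lengths: √(r_a1²−r_b1²) = 28.766130, √(r_a2²−r_b2²) = 76.737829
base pitch p_b = π·m·cos α = 13.585458
CR = (28.766130 + 76.737829 − 247.028929·sin 19.03816°)/13.585458 = 1.834585
contact ratio ≈ 1.8346

1.8346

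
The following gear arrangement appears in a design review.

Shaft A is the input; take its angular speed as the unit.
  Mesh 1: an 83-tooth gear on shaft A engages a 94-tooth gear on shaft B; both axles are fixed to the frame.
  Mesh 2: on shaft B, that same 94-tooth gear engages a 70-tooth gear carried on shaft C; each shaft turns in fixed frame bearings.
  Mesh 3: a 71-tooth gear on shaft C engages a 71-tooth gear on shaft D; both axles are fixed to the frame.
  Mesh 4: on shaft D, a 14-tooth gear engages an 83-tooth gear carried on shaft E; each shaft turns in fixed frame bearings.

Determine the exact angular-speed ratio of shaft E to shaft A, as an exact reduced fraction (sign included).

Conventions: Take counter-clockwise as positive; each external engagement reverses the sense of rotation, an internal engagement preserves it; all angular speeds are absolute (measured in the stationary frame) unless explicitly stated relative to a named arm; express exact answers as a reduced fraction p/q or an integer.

class = fixed-axis compound train [4 meshes; 4 ratios multiply, 4 sense flips]
mesh 1 [83T→94T]: running ratio 83/94, sense −
mesh 2 [94T→70T]: running ratio 83/70, sense +
mesh 3 [71T→71T]: running ratio 83/70, sense −
mesh 4 [14T→83T]: running ratio 1/5, sense +
ω_out/ω_in = 1/5

1/5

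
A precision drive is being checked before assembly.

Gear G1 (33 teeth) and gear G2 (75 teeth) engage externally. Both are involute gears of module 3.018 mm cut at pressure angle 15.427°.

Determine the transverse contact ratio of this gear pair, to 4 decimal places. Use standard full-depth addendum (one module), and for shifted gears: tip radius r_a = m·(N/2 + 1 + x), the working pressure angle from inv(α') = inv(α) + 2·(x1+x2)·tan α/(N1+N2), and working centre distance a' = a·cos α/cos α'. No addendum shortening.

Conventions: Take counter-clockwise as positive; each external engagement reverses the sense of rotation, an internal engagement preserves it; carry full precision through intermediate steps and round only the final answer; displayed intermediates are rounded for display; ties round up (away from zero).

single-mesh involute tooth geometry (33T engaging 75T at module 3.018)
base radii: r_b1 = 48.002822, r_b2 = 109.097322
tip radii: r_a1 = 52.815000, r_a2 = 116.193000
no profile shift: α' = α, a' = a
action lengths: √(r_a1²−r_b1²) = 22.026196, √(r_a2²−r_b2²) = 39.982340
base pitch p_b = π·m·cos α = 9.139716
CR = (22.026196 + 39.982340 − 162.972000·sin 15.42700°)/9.139716 = 2.041233
contact ratio ≈ 2.0412

2.0412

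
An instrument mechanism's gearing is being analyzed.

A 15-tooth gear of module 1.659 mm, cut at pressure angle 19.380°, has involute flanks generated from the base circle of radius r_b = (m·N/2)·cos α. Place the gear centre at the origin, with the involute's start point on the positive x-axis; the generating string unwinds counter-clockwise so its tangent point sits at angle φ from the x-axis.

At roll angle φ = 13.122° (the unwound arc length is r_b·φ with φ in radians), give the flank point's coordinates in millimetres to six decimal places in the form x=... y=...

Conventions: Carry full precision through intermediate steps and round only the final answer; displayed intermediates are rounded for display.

single-mesh involute tooth geometry (15T wheel at module 1.659)
pitch radius r_p = m·N/2 = 1.659·15/2 = 12.442500
base radius r_b = r_p·cos α = 12.442500·cos 19.380° = 11.737490
roll angle φ = 13.122° = 0.22902210 rad
x = r_b·(cos φ + φ·sin φ) = 12.041287
y = r_b·(sin φ − φ·cos φ) = 0.046753

x=12.041287 y=0.046753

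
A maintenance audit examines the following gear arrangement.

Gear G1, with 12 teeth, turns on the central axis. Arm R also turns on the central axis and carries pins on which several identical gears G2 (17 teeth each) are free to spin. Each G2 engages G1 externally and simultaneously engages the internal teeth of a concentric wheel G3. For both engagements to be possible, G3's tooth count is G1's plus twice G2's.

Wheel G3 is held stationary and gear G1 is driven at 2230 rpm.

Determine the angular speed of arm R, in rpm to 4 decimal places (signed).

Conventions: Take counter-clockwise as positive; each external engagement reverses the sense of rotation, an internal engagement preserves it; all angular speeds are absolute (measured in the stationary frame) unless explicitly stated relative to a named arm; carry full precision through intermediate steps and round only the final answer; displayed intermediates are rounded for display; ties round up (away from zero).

+461.3793 rpm

class = planetary set [G3 = 12+2·17 = 46; Willis about the carrier]
normalise by the input: solve with ω_sun = 1, then scale by 2230 rpm
ring teeth: 12 + 2·17 = 46
12(ω_sun−ω_arm) = −46(ω_ring−ω_arm),  ω_ring = 0, ω_sun = 1
12(1−ω_arm) = −46(0−ω_arm)  ⇒  58·ω_arm = 12  ⇒  ω_arm = 6/29
scale: ω_arm = 6/29 × 2230 rpm = +461.3793 rpm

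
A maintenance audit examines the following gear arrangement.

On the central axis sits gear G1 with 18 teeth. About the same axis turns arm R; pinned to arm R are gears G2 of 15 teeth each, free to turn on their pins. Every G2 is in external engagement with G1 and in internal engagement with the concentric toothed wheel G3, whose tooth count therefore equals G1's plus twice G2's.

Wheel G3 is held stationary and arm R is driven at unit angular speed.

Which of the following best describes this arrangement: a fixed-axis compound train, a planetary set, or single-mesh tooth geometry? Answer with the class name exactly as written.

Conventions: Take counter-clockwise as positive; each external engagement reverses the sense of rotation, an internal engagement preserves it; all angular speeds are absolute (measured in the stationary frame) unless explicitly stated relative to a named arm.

topology: planetary set — G1 18T / G2 15T / G3 48T, arm = carrier (Willis)
classification: planetary set

planetary set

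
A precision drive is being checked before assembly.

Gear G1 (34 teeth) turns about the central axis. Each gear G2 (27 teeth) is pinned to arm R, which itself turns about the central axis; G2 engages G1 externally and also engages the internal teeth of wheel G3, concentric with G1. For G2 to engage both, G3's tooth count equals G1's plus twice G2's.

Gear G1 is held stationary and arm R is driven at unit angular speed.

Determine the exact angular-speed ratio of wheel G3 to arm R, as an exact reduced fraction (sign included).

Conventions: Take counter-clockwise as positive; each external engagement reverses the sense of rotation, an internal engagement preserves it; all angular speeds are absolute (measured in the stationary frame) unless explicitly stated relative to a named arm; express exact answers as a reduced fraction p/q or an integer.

recognized (axles ride arm R): planetary set, 34/27/88 teeth
ring teeth: 34 + 2·27 = 88
34(ω_sun−ω_arm) = −88(ω_ring−ω_arm),  ω_sun = 0, ω_arm = 1
ω_ring = 1 − (34/88)(0−1) = 61/44
ω_out/ω_in = 61/44

61/44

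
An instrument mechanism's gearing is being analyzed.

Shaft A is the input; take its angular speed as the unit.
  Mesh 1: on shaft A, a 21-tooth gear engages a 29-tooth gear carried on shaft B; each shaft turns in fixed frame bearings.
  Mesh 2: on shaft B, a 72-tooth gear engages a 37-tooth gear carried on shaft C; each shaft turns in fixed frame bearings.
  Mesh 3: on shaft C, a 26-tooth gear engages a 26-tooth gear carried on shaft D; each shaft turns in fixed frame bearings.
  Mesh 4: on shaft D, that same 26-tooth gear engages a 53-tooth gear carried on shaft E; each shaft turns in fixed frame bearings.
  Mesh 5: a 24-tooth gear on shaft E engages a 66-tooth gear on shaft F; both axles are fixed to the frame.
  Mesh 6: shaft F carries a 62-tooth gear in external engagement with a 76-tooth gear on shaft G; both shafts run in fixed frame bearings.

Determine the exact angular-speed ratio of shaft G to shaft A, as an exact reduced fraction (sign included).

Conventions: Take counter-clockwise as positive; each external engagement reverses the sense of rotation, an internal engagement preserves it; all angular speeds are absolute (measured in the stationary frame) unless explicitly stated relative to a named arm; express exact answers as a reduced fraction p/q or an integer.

2437344/11885621

class = fixed-axis compound train [6 meshes; 6 ratios multiply, 6 sense flips]
mesh 1 [21T→29T]: running ratio 21/29, sense −
mesh 2 [72T→37T]: running ratio 1512/1073, sense +
mesh 3 [26T→26T]: running ratio 1512/1073, sense −
mesh 4 [26T→53T]: running ratio 39312/56869, sense +
mesh 5 [24T→66T]: running ratio 157248/625559, sense −
mesh 6 [62T→76T]: running ratio 2437344/11885621, sense +
ω_out/ω_in = 2437344/11885621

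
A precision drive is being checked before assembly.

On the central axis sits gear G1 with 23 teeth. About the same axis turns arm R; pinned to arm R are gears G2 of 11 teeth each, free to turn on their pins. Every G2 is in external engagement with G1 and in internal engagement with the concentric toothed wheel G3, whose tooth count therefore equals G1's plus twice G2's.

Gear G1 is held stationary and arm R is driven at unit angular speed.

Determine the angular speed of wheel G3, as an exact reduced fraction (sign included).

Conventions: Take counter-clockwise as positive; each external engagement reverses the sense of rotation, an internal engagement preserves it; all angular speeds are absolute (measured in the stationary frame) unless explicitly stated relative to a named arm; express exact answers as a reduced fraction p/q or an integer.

68/45

planetary set (23T centre, 11T on arm, 45T internal) — Willis relation
ring teeth: 23 + 2·11 = 45
23(ω_sun−ω_arm) = −45(ω_ring−ω_arm),  ω_sun = 0, ω_arm = 1
ω_ring = 1 − (23/45)(0−1) = 68/45
exact speed ratio = 68/45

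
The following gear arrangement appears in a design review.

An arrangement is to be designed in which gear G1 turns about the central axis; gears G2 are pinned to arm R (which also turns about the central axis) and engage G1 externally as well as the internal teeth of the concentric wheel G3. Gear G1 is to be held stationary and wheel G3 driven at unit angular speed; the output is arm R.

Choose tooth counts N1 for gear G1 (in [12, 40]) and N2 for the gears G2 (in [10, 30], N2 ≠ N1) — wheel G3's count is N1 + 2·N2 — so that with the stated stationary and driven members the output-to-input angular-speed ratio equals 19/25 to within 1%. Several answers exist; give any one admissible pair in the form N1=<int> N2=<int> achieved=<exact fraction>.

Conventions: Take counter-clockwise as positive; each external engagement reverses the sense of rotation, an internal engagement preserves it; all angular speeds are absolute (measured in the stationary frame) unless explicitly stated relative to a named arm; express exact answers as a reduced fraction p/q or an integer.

N1=12 N2=13 achieved=19/25

planetary set to be sized for 19/25 (Willis relation)
Willis with ω_sun = 0: ω_arm/ω_ring = N3/(N1+N3); set equal to 19/25  ⇒  N3/N1 = (19/25)/(1 − 19/25) = 19/6
N3 = N1 + 2·N2  ⇒  N2/N1 = (N3/N1 − 1)/2 = (19/6 − 1)/2 = 13/12
smallest multiple with N1 ≥ 12 and N2 ≥ 10: k = 1  ⇒  N1 = 1·12 = 12, N2 = 1·13 = 13 (N1 ≤ 40, N2 ≤ 30, N2 ≠ N1 ✓), N3 = 12 + 2·13 = 38
check: N3/(N1+N3) with N1 = 12, N3 = 38 gives 19/25; |achieved − target| = 0 ≤ 19/2500 ✓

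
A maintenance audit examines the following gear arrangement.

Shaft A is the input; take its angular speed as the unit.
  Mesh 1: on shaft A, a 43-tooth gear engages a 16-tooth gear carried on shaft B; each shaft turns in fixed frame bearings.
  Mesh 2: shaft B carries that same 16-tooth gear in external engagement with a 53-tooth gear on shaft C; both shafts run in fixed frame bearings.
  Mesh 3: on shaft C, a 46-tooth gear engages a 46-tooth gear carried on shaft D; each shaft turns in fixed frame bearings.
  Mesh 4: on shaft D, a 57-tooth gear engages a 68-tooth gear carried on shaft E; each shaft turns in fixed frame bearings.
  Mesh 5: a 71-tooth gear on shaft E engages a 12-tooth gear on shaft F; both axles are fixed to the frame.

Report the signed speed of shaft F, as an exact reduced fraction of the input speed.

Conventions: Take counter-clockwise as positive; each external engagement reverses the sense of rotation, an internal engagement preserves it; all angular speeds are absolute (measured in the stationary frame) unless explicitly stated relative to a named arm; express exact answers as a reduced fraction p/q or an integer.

5-mesh fixed-axis compound train (all bearings frame-fixed)
mesh 1 [43T→16T]: |ω|/ω_in = 1×43/16 = 43/16, sense flips to −
mesh 2 [16T→53T]: |ω|/ω_in = (43/16)×16/53 = 43/53, sense flips to +
mesh 3 [46T→46T]: |ω|/ω_in = (43/53)×46/46 = 43/53, sense flips to −
mesh 4 [57T→68T]: |ω|/ω_in = (43/53)×57/68 = 2451/3604, sense flips to +
mesh 5 [71T→12T]: |ω|/ω_in = (2451/3604)×71/12 = 58007/14416, sense flips to −
signed output speed (× input speed) = -58007/14416

-58007/14416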